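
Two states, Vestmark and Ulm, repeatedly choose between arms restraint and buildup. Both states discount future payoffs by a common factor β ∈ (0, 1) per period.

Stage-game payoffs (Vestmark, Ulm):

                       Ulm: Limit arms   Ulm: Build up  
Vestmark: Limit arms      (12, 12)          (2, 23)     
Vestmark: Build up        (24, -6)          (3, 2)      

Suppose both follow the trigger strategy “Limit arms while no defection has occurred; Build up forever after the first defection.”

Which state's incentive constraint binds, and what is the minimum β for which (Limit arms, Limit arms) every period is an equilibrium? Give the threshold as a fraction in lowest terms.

Vestmark: cooperation gives 12 each period; deviation gives 24 once then 3 forever.
  12/(1−β) ≥ 24 + 3β/(1−β) ⇒ β ≥ 12/21 = 4/7.
Ulm: cooperation gives 12 each period; deviation gives 23 once then 2 forever.
  β ≥ 11/21.
Both must hold, so the binding constraint is Vestmark's: β ≥ 4/7.

Vestmark; β ≥ 4/7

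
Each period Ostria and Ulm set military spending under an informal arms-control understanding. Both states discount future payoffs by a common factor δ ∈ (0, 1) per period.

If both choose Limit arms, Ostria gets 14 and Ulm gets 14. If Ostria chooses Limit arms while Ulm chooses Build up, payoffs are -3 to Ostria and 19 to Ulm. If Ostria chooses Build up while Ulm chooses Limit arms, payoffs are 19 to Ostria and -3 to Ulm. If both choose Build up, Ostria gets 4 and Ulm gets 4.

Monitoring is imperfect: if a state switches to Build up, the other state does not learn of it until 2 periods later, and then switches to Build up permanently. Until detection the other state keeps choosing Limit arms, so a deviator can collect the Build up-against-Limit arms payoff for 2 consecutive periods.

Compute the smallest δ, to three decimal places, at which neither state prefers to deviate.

The best deviation is to choose Build up for all 2 undetected periods, earning 19 each, then 4 forever once detected.
Deviation value: 19(1−δ^2)/(1−δ) + 4δ^2/(1−δ); cooperation value: 14/(1−δ).
IC: 14 ≥ 19(1−δ^2) + 4δ^2 = 19 − 15δ^2.
So δ^2 ≥ 5/15 = 1/3, giving δ ≥ (1/3)^(1/2) ≈ 0.577.

0.577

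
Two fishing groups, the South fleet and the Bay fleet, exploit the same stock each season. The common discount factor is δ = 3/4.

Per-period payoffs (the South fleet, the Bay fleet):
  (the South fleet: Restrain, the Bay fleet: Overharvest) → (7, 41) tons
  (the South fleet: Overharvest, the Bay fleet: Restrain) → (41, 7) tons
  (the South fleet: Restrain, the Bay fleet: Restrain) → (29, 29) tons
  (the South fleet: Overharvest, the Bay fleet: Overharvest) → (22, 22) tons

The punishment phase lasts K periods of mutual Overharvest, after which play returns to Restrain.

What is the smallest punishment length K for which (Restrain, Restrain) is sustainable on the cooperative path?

No profitable deviation requires (29−22)(δ+…+δ^K) ≥ 41−29, i.e. δ+…+δ^K ≥ 12/7 ≈ 1.7143.
With δ = 3/4, the partial sums are K=1: 0.7500, K=2: 1.3125, K=3: 1.7344.
K = 3 is the first length at which the sum reaches 1.7143.

3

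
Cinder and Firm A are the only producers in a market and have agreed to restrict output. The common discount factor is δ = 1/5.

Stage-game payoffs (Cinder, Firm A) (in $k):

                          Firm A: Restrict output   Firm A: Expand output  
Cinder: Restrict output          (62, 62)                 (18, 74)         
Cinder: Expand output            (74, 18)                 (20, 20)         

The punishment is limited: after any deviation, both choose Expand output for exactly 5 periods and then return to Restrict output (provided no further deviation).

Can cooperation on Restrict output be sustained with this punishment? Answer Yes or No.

No

IC: δ+…+δ^5 ≥ (74−62)/(62−20) = 2/7.
At δ = 1/5: partial sum = 0.2499 < 0.2857. Cooperation not sustainable.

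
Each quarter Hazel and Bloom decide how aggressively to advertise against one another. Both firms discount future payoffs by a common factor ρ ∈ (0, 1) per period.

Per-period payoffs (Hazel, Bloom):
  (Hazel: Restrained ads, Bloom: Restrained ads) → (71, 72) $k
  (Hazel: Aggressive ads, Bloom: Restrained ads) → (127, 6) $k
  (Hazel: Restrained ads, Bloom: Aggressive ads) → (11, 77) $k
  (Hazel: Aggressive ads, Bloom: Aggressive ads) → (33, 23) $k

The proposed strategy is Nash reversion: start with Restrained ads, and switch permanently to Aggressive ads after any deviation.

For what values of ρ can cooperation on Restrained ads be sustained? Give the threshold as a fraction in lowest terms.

For Hazel: deviation gain 127−71 = 56, per-period punishment loss 71−33 = 38. IC gives ρ ≥ 56/94 = 28/47.
For Bloom: gain 5, loss 49 per period, so ρ ≥ 5/54.
The tighter constraint is Hazel's, so cooperation needs ρ ≥ 28/47.

28/47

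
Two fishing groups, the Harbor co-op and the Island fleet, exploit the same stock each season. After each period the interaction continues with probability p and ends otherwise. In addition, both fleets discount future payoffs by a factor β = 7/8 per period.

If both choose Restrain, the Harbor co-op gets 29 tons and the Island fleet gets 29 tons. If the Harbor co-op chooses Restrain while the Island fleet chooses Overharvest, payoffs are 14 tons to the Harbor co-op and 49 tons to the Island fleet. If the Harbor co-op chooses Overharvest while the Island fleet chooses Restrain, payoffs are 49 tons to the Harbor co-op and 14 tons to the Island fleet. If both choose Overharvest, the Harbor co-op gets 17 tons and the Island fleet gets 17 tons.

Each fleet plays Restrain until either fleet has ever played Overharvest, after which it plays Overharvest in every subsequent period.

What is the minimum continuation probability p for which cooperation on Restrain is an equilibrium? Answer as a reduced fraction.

With continuation probability p and discount β, the effective per-period discount factor is βp.
Grim-trigger IC: βp ≥ (49−29)/(49−17) = 5/8.
So p ≥ (5/8)/(7/8) = 5/7.

5/7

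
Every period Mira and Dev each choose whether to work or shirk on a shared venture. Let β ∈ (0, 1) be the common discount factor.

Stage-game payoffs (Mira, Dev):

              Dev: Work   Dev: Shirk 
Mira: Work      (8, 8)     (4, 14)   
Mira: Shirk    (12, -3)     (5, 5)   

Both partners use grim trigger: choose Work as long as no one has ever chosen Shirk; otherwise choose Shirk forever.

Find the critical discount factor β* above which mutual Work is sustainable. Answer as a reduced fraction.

2/3

Mira's threshold: (12−8)/(12−5) = 4/7.
Dev's threshold: (14−8)/(14−5) = 2/3.
4/7 < 2/3, so Dev binds and β* = 2/3.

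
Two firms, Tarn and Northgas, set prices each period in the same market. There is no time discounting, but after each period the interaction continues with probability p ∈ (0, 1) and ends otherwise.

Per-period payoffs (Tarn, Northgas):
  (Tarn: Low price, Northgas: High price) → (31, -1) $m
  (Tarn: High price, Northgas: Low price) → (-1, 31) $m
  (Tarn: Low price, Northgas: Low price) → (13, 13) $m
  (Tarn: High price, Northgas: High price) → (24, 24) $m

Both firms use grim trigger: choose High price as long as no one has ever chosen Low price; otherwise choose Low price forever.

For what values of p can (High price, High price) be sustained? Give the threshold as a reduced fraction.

7/18

Expected cooperation value is 24 + p·24 + p²·24 + … = 24/(1−p); deviation gives 31 + p·13/(1−p).
24 ≥ 31(1−p) + 13p ⇒ 18p ≥ 7 ⇒ p ≥ 7/18.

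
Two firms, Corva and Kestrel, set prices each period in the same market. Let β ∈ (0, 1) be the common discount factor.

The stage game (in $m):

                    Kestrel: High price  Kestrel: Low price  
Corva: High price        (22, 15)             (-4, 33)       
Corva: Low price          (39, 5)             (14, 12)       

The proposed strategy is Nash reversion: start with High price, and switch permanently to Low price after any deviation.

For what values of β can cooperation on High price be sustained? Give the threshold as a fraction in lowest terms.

Corva's threshold: (39−22)/(39−14) = 17/25.
Kestrel's threshold: (33−15)/(33−12) = 6/7.
17/25 < 6/7, so Kestrel binds and β* = 6/7.

6/7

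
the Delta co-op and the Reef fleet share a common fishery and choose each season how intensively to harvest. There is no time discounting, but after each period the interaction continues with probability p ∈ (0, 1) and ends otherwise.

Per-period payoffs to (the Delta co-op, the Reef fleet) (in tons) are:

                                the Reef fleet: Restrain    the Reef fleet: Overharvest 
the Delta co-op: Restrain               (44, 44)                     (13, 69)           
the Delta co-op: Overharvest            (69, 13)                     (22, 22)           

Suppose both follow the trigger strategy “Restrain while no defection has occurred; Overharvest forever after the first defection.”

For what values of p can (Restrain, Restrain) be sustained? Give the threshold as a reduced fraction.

With no time discounting, the continuation probability p plays the role of the discount factor.
Grim-trigger IC: 44/(1−p) ≥ 69 + 22p/(1−p) ⇒ p ≥ (69−44)/(69−22) = 25/47.

25/47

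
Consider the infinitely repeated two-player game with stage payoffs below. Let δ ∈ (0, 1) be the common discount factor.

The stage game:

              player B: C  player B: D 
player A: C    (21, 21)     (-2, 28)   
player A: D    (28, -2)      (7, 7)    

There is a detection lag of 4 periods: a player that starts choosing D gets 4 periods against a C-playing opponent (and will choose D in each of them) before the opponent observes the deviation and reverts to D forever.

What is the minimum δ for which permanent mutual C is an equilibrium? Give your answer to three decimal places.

0.760

Deviating for the 4 undetected periods gains 28−21 = 7 per period over cooperation, then loses 21−7 = 14 per period forever once punishment starts.
Gain: 7(1 + δ + … + δ^3); loss: 14·δ^4/(1−δ).
No profitable deviation ⇔ 7(1−δ^4) ≤ 14·δ^4, i.e. δ^4 ≥ 7/(7+14) = 1/3.
Hence δ ≥ (1/3)^(1/4) ≈ 0.760.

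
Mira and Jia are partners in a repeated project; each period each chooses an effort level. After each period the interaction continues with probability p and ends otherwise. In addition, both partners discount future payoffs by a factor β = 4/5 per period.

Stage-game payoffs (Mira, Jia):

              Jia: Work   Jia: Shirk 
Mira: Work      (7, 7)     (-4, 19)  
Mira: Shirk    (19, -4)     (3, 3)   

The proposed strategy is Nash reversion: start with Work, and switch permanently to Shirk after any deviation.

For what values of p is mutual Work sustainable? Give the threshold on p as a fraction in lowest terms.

Expected continuation weight on next period's payoff is β·p = 4/5·p, which plays the role of the discount factor.
Cooperation requires 4/5·p ≥ (19−7)/(19−3) = 3/4, hence p ≥ 15/16.

15/16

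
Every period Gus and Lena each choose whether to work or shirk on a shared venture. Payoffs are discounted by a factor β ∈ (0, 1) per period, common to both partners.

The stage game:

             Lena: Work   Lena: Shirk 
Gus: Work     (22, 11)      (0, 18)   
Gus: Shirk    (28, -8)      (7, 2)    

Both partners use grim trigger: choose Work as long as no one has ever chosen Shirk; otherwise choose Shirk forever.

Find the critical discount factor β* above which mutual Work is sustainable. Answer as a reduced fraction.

Gus: cooperation gives 22 each period; deviation gives 28 once then 7 forever.
  22/(1−β) ≥ 28 + 7β/(1−β) ⇒ β ≥ 6/21 = 2/7.
Lena: cooperation gives 11 each period; deviation gives 18 once then 2 forever.
  β ≥ 7/16.
Both must hold, so the binding constraint is Lena's: β ≥ 7/16.

7/16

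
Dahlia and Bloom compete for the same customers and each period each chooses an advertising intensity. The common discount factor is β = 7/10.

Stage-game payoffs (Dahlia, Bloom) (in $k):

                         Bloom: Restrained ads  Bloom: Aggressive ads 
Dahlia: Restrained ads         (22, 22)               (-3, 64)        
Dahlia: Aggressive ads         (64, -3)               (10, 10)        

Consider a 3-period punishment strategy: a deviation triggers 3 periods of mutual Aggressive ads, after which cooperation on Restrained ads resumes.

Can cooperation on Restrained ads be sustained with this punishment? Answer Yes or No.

Comparing payoff streams over the 4 periods until play realigns: cooperate → 22(1+β+…+β^3); deviate → 64 + 10(β+…+β^3).
Cooperation is sustained iff (22−10)(β+…+β^3) ≥ 64−22.
β+…+β^3 = 7/10·(1−(7/10)^3)/(1−7/10) = 1.5330, and (64−22)/(22−10) = 3.5000.
1.5330 < 3.5000, so cooperation is not sustainable.

No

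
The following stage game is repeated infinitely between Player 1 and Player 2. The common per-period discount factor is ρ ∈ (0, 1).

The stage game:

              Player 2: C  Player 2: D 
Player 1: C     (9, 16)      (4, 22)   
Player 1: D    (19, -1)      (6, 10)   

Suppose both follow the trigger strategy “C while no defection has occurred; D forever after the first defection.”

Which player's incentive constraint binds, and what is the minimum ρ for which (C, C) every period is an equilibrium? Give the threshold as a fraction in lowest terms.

Player 1's threshold: (19−9)/(19−6) = 10/13.
Player 2's threshold: (22−16)/(22−10) = 1/2.
10/13 > 1/2, so Player 1 binds and ρ* = 10/13.

Player 1; ρ ≥ 10/13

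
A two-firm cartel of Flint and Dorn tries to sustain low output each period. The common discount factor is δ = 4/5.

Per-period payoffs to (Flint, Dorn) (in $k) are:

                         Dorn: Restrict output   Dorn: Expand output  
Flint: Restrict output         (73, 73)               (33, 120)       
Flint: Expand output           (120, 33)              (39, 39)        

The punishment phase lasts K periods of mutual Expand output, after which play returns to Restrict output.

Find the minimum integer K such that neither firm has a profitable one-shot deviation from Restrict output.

2

No profitable deviation requires (73−39)(δ+…+δ^K) ≥ 120−73, i.e. δ+…+δ^K ≥ 47/34 ≈ 1.3824.
With δ = 4/5, the partial sums are K=1: 0.8000, K=2: 1.4400.
K = 2 is the first length at which the sum reaches 1.3824.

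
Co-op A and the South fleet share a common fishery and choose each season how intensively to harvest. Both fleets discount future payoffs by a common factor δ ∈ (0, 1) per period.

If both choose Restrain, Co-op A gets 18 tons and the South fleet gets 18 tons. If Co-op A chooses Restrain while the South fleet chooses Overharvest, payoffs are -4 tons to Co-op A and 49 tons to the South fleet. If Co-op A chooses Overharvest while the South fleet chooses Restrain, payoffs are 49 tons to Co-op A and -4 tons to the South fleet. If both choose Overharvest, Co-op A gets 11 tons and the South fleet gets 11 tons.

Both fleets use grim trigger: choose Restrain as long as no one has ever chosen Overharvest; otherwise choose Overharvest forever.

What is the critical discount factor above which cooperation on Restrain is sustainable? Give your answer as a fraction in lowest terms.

31/38

Cooperation forever yields 18 each period: 18/(1−δ).
Deviating yields 49 once, then 11 forever: 49 + 11δ/(1−δ).
No profitable deviation requires 18/(1−δ) ≥ 49 + 11δ/(1−δ).
Multiplying by (1−δ): 18 ≥ 49(1−δ) + 11δ = 49 − 38δ.
So 38δ ≥ 31, i.e. δ ≥ 31/38.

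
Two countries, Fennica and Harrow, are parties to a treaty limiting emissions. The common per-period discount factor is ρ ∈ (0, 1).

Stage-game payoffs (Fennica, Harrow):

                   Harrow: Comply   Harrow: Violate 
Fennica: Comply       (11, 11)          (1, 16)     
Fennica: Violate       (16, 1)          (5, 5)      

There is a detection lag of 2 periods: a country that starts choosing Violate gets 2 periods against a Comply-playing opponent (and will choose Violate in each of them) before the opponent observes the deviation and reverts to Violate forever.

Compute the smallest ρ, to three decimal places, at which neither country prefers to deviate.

0.674

Deviating for the 2 undetected periods gains 16−11 = 5 per period over cooperation, then loses 11−5 = 6 per period forever once punishment starts.
Gain: 5(1 + ρ + … + ρ^1); loss: 6·ρ^2/(1−ρ).
No profitable deviation ⇔ 5(1−ρ^2) ≤ 6·ρ^2, i.e. ρ^2 ≥ 5/(5+6) = 5/11.
Hence ρ ≥ (5/11)^(1/2) ≈ 0.674.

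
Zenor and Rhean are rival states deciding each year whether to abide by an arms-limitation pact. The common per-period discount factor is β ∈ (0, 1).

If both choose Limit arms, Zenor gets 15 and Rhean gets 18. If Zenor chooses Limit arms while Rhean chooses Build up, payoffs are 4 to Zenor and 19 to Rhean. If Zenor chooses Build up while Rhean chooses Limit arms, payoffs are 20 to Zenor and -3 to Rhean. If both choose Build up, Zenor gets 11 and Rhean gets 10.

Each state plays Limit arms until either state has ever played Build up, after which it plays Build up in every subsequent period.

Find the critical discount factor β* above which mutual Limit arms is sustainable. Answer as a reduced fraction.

5/9

Zenor: cooperation gives 15 each period; deviation gives 20 once then 11 forever.
  15/(1−β) ≥ 20 + 11β/(1−β) ⇒ β ≥ 5/9.
Rhean: cooperation gives 18 each period; deviation gives 19 once then 10 forever.
  β ≥ 1/9.
Both must hold, so the binding constraint is Zenor's: β ≥ 5/9.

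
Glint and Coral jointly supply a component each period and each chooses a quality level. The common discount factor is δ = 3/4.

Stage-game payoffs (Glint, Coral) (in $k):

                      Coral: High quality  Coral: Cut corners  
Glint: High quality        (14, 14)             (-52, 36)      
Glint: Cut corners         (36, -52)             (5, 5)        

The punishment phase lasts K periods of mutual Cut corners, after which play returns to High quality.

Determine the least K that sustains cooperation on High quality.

6

Need Σ_{k=1}^{K} δ^k ≥ (36−14)/(14−5) = 2.4444 at δ = 3/4.
At K = 5 the sum is 2.2881 < 2.4444; at K = 6 it is 2.4661 ≥ 2.4444.
So the minimum punishment length is K = 6.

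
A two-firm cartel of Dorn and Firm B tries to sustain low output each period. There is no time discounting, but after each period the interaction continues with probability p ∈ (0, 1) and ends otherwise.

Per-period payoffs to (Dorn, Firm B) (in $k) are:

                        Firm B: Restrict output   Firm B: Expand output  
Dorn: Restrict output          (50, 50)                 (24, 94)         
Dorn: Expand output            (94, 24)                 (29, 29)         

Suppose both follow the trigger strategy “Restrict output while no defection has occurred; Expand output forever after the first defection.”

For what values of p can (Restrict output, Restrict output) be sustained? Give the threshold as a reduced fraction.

Expected cooperation value is 50 + p·50 + p²·50 + … = 50/(1−p); deviation gives 94 + p·29/(1−p).
50 ≥ 94(1−p) + 29p ⇒ 65p ≥ 44 ⇒ p ≥ 44/65.

44/65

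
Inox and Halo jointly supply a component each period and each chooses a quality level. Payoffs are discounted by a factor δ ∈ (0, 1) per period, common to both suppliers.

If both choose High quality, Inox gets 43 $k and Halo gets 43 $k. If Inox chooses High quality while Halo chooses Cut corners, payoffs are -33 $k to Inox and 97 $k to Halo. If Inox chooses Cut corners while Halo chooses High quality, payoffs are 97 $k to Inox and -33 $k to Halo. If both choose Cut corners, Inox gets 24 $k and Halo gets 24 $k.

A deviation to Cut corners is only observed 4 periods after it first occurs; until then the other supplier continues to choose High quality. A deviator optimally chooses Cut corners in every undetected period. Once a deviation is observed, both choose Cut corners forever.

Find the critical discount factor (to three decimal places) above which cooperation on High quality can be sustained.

0.927

The best deviation is to choose Cut corners for all 4 undetected periods, earning 97 each, then 24 forever once detected.
Deviation value: 97(1−δ^4)/(1−δ) + 24δ^4/(1−δ); cooperation value: 43/(1−δ).
IC: 43 ≥ 97(1−δ^4) + 24δ^4 = 97 − 73δ^4.
So δ^4 ≥ 54/73, giving δ ≥ (54/73)^(1/4) ≈ 0.927.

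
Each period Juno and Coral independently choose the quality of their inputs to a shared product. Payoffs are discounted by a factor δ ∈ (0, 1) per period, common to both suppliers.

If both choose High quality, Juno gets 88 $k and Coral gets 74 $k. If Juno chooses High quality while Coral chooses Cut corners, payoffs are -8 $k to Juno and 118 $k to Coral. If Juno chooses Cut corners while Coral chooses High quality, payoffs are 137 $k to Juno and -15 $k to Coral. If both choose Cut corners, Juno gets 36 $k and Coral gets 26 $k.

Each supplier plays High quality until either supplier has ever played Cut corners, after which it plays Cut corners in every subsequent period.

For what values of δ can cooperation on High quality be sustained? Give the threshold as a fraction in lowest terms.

49/101

For Juno: deviation gain 137−88 = 49, per-period punishment loss 88−36 = 52. IC gives δ ≥ 49/101.
For Coral: gain 44, loss 48 per period, so δ ≥ 44/92 = 11/23.
The tighter constraint is Juno's, so cooperation needs δ ≥ 49/101.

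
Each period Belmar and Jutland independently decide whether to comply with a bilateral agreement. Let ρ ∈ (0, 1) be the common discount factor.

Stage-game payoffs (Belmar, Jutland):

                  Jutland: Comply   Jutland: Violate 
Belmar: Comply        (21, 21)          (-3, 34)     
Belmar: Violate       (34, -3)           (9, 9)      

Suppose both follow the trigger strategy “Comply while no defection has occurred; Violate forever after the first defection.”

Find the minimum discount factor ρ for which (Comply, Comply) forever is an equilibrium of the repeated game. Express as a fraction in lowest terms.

Cooperation forever yields 21 each period: 21/(1−ρ).
Deviating yields 34 once, then 9 forever: 34 + 9ρ/(1−ρ).
No profitable deviation requires 21/(1−ρ) ≥ 34 + 9ρ/(1−ρ).
Multiplying by (1−ρ): 21 ≥ 34(1−ρ) + 9ρ = 34 − 25ρ.
So 25ρ ≥ 13, i.e. ρ ≥ 13/25.

13/25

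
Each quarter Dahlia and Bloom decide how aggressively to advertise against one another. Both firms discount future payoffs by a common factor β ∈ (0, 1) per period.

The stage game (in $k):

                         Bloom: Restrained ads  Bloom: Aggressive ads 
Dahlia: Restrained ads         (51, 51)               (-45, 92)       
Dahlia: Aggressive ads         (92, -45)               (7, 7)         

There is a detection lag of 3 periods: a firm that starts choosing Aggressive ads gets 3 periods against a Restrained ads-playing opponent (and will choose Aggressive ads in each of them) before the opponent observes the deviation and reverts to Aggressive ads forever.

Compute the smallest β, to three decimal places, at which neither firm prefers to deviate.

The best deviation is to choose Aggressive ads for all 3 undetected periods, earning 92 each, then 7 forever once detected.
Deviation value: 92(1−β^3)/(1−β) + 7β^3/(1−β); cooperation value: 51/(1−β).
IC: 51 ≥ 92(1−β^3) + 7β^3 = 92 − 85β^3.
So β^3 ≥ 41/85, giving β ≥ (41/85)^(1/3) ≈ 0.784.

0.784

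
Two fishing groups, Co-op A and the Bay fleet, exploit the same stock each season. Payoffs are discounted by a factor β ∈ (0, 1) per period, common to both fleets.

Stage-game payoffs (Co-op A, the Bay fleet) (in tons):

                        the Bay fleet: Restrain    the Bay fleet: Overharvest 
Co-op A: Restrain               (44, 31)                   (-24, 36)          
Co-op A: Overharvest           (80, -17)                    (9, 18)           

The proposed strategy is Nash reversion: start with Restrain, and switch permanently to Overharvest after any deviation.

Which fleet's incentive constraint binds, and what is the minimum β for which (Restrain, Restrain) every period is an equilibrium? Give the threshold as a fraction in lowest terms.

Co-op A's threshold: (80−44)/(80−9) = 36/71.
the Bay fleet's threshold: (36−31)/(36−18) = 5/18.
36/71 > 5/18, so Co-op A binds and β* = 36/71.

Co-op A; β ≥ 36/71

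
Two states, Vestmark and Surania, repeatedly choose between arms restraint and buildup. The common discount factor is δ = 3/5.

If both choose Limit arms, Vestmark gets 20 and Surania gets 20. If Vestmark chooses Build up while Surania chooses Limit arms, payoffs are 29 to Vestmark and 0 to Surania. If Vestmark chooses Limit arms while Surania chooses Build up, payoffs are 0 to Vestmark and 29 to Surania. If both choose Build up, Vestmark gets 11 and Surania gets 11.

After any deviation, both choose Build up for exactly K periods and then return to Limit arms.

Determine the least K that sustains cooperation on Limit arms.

No profitable deviation requires (20−11)(δ+…+δ^K) ≥ 29−20, i.e. δ+…+δ^K ≥ 1 ≈ 1.0000.
With δ = 3/5, the partial sums are K=1: 0.6000, K=2: 0.9600, K=3: 1.1760.
K = 3 is the first length at which the sum reaches 1.0000.

3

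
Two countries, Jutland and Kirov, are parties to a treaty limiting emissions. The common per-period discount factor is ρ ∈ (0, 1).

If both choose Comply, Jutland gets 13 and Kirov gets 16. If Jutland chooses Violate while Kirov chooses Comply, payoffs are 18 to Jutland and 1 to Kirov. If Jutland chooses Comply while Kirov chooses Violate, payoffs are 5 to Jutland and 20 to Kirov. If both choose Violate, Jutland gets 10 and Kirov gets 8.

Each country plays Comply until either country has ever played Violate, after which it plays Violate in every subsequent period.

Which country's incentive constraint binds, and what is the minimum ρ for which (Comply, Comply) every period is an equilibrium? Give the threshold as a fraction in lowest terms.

Jutland; ρ ≥ 5/8

Jutland: cooperation gives 13 each period; deviation gives 18 once then 10 forever.
  13/(1−ρ) ≥ 18 + 10ρ/(1−ρ) ⇒ ρ ≥ 5/8.
Kirov: cooperation gives 16 each period; deviation gives 20 once then 8 forever.
  ρ ≥ 4/12 = 1/3.
Both must hold, so the binding constraint is Jutland's: ρ ≥ 5/8.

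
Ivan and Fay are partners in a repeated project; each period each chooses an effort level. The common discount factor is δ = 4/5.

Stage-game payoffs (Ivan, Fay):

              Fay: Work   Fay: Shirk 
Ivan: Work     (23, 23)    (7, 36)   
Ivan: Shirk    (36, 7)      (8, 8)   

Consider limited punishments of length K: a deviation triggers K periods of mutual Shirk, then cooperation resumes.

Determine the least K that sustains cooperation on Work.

IC: δ(1−δ^K)/(1−δ) ≥ (36−23)/(23−8) = 13/15.
With δ = 4/5: need 1 − δ^K ≥ 13/15·(1−4/5)/(4/5), i.e. δ^K ≤ 0.7833.
Since (4/5)^1 = 0.8000 and (4/5)^2 = 0.6400, the smallest such K is 2.

2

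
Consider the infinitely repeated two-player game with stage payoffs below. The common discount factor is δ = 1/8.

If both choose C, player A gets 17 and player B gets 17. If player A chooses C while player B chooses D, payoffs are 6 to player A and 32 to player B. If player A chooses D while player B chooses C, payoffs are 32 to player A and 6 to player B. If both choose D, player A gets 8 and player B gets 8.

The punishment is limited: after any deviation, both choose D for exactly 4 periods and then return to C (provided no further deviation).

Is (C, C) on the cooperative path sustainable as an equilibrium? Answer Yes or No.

No

IC: δ+…+δ^4 ≥ (32−17)/(17−8) = 5/3.
At δ = 1/8: partial sum = 0.1428 < 1.6667. Cooperation not sustainable.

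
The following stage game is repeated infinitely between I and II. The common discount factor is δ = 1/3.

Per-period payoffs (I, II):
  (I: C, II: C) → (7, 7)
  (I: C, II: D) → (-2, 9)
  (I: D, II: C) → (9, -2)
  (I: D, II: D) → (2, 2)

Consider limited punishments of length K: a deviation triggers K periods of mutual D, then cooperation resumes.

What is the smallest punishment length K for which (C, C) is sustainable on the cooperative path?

No profitable deviation requires (7−2)(δ+…+δ^K) ≥ 9−7, i.e. δ+…+δ^K ≥ 2/5 ≈ 0.4000.
With δ = 1/3, the partial sums are K=1: 0.3333, K=2: 0.4444.
K = 2 is the first length at which the sum reaches 0.4000.

2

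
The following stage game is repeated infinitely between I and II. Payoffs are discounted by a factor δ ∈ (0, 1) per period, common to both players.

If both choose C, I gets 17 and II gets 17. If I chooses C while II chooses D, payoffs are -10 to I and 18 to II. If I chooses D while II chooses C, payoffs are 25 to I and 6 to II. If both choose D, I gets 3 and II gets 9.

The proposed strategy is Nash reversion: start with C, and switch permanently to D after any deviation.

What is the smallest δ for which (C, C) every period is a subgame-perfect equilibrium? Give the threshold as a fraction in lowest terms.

4/11

For I: deviation gain 25−17 = 8, per-period punishment loss 17−3 = 14. IC gives δ ≥ 8/22 = 4/11.
For II: gain 1, loss 8 per period, so δ ≥ 1/9.
The tighter constraint is I's, so cooperation needs δ ≥ 4/11.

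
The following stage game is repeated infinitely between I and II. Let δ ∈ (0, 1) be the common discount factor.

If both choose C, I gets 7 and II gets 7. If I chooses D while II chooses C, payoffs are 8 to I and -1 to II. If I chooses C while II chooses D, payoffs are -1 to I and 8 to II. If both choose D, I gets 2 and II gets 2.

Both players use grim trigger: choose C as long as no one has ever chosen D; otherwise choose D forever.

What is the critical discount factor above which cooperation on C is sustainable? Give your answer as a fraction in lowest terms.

1/6

Cooperation forever yields 7 each period: 7/(1−δ).
Deviating yields 8 once, then 2 forever: 8 + 2δ/(1−δ).
No profitable deviation requires 7/(1−δ) ≥ 8 + 2δ/(1−δ).
Multiplying by (1−δ): 7 ≥ 8(1−δ) + 2δ = 8 − 6δ.
So 6δ ≥ 1, i.e. δ ≥ 1/6.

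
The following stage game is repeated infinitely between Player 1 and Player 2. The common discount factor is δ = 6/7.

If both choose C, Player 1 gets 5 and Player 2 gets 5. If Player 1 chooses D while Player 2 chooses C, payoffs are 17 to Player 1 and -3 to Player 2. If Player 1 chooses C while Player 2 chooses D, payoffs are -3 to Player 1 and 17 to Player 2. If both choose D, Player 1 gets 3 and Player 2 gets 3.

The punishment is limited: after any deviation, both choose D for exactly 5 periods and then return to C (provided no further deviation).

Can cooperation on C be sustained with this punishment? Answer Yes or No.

No

IC: δ+…+δ^5 ≥ (17−5)/(5−3) = 6.
At δ = 6/7: partial sum = 3.2240 < 6.0000. Cooperation not sustainable.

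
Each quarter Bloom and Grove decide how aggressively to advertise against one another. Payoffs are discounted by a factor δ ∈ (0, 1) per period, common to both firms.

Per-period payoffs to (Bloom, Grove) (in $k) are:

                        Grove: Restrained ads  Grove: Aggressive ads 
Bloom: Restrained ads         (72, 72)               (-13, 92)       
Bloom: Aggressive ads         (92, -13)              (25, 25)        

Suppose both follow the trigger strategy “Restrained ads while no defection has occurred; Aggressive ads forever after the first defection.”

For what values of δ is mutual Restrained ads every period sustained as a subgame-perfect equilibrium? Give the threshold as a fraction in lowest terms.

20/67

Under grim trigger the critical discount factor is (T−C)/(T−P) with T = 92, C = 72, P = 25.
δ* = (92−72)/(92−25) = 20/67.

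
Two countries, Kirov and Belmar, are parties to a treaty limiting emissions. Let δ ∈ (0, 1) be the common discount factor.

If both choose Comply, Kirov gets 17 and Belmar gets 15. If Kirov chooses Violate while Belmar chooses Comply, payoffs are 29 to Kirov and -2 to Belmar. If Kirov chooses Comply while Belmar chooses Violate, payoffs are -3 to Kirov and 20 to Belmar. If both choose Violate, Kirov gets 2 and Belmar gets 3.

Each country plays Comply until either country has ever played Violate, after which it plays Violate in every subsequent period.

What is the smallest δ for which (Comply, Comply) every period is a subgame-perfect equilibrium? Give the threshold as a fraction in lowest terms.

4/9

Kirov: cooperation gives 17 each period; deviation gives 29 once then 2 forever.
  17/(1−δ) ≥ 29 + 2δ/(1−δ) ⇒ δ ≥ 12/27 = 4/9.
Belmar: cooperation gives 15 each period; deviation gives 20 once then 3 forever.
  δ ≥ 5/17.
Both must hold, so the binding constraint is Kirov's: δ ≥ 4/9.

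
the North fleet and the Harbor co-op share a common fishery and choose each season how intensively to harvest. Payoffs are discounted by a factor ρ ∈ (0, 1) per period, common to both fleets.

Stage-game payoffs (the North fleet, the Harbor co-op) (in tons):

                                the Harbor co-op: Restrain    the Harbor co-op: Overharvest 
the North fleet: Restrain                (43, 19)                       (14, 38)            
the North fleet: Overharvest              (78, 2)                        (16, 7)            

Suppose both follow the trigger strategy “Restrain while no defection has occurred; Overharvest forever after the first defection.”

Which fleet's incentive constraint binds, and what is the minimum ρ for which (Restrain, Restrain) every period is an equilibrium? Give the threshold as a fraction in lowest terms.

the Harbor co-op; ρ ≥ 19/31

the North fleet: cooperation gives 43 each period; deviation gives 78 once then 16 forever.
  43/(1−ρ) ≥ 78 + 16ρ/(1−ρ) ⇒ ρ ≥ 35/62.
the Harbor co-op: cooperation gives 19 each period; deviation gives 38 once then 7 forever.
  ρ ≥ 19/31.
Both must hold, so the binding constraint is the Harbor co-op's: ρ ≥ 19/31.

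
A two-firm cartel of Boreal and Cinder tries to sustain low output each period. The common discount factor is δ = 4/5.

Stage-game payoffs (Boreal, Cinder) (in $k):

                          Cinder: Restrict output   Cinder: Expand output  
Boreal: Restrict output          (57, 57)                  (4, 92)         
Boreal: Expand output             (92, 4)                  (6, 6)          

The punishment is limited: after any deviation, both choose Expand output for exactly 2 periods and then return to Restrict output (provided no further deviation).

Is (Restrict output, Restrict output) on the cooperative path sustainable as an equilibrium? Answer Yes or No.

A one-shot deviation gives 92 now, then 6 for 2 periods, then back to 57.
Gain from deviating: (92−57) today; loss: (57−6) in each of the next 2 periods.
No-deviation condition: (57−6)(δ+…+δ^2) ≥ 92−57, i.e. δ+…+δ^2 ≥ 35/51.
At δ = 4/5: δ+…+δ^2 = 1.4400 ≥ 0.6863.
So cooperation is sustainable.

Yes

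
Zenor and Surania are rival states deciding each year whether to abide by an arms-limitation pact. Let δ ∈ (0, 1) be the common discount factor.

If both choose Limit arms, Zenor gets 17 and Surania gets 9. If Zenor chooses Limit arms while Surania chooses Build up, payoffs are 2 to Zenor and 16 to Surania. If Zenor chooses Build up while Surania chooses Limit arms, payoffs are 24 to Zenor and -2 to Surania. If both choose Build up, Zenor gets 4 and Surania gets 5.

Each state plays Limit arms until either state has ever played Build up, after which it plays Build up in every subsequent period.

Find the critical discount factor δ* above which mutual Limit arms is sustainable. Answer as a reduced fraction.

7/11

Zenor: cooperation gives 17 each period; deviation gives 24 once then 4 forever.
  17/(1−δ) ≥ 24 + 4δ/(1−δ) ⇒ δ ≥ 7/20.
Surania: cooperation gives 9 each period; deviation gives 16 once then 5 forever.
  δ ≥ 7/11.
Both must hold, so the binding constraint is Surania's: δ ≥ 7/11.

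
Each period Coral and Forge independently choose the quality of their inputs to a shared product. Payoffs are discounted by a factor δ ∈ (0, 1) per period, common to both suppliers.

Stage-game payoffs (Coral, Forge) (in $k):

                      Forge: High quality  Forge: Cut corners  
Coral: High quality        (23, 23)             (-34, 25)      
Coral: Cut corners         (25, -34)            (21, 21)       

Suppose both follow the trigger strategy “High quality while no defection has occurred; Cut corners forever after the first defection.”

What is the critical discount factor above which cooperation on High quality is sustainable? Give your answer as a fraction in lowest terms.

1/2

Cooperation forever yields 23 each period: 23/(1−δ).
Deviating yields 25 once, then 21 forever: 25 + 21δ/(1−δ).
No profitable deviation requires 23/(1−δ) ≥ 25 + 21δ/(1−δ).
Multiplying by (1−δ): 23 ≥ 25(1−δ) + 21δ = 25 − 4δ.
So 4δ ≥ 2, i.e. δ ≥ 2/4 = 1/2.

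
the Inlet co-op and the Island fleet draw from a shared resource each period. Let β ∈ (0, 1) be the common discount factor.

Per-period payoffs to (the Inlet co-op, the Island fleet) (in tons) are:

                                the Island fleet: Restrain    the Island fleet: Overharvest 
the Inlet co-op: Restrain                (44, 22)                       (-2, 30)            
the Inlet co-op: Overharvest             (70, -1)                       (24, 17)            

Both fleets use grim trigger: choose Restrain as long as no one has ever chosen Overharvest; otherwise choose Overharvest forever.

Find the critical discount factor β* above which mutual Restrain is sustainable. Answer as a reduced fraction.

For the Inlet co-op: deviation gain 70−44 = 26, per-period punishment loss 44−24 = 20. IC gives β ≥ 26/46 = 13/23.
For the Island fleet: gain 8, loss 5 per period, so β ≥ 8/13.
The tighter constraint is the Island fleet's, so cooperation needs β ≥ 8/13.

8/13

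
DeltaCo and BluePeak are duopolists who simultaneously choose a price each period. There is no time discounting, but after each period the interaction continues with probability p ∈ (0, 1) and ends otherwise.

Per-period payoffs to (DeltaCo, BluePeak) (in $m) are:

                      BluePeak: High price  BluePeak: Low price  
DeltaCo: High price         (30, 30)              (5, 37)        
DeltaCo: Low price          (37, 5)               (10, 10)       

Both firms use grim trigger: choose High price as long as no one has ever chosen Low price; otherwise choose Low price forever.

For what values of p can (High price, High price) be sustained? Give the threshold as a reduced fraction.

Expected cooperation value is 30 + p·30 + p²·30 + … = 30/(1−p); deviation gives 37 + p·10/(1−p).
30 ≥ 37(1−p) + 10p ⇒ 27p ≥ 7 ⇒ p ≥ 7/27.

7/27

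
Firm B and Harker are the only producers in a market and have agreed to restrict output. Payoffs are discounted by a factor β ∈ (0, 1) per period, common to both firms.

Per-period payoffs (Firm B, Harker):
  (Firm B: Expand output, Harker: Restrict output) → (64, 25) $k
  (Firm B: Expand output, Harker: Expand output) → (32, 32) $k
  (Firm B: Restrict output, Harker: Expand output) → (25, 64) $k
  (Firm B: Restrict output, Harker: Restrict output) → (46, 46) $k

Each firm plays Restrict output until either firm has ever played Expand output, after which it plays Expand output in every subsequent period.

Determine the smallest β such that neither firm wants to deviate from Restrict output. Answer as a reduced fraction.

9/16

Cooperation forever yields 46 each period: 46/(1−β).
Deviating yields 64 once, then 32 forever: 64 + 32β/(1−β).
No profitable deviation requires 46/(1−β) ≥ 64 + 32β/(1−β).
Multiplying by (1−β): 46 ≥ 64(1−β) + 32β = 64 − 32β.
So 32β ≥ 18, i.e. β ≥ 18/32 = 9/16.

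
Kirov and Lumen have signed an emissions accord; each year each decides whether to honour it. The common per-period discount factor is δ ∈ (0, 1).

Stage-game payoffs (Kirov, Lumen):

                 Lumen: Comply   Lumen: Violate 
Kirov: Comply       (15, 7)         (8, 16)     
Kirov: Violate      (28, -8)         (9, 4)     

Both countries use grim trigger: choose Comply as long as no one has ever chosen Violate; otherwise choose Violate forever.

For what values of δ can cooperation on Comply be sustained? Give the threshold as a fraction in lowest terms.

For Kirov: deviation gain 28−15 = 13, per-period punishment loss 15−9 = 6. IC gives δ ≥ 13/19.
For Lumen: gain 9, loss 3 per period, so δ ≥ 9/12 = 3/4.
The tighter constraint is Lumen's, so cooperation needs δ ≥ 3/4.

3/4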